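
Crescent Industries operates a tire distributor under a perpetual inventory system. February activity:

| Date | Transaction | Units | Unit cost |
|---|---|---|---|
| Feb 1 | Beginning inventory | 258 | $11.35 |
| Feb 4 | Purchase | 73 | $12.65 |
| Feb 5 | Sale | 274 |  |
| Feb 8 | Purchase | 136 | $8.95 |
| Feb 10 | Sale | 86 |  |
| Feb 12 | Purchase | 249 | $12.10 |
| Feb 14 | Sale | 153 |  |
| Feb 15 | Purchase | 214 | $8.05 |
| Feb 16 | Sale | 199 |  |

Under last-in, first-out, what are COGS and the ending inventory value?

COGS = $7,427.75; ending inventory = $2,376.80

Feb 5, 274 sold [LIFO — newest first]: 73 @ $12.65 + 201 @ $11.35 = $3,204.80
Feb 10, 86 sold [LIFO — newest first]: 86 @ $8.95 = $769.70
Feb 14, 153 sold [LIFO — newest first]: 153 @ $12.10 = $1,851.30
Feb 16, 199 sold [LIFO — newest first]: 199 @ $8.05 = $1,601.95
Total COGS = $3,204.80 + $769.70 + $1,851.30 + $1,601.95 = $7,427.75
Ending inventory: 57 @ $11.35 + 50 @ $8.95 + 96 @ $12.10 + 15 @ $8.05 = $2,376.80
Check: goods available $9,804.55 = COGS $7,427.75 + ending $2,376.80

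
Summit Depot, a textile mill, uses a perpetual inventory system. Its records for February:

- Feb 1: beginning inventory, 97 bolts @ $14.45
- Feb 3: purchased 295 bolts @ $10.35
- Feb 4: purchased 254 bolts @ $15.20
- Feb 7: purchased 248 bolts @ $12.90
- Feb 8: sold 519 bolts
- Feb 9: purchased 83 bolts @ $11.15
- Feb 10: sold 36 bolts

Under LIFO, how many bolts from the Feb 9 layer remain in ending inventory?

47

Feb 8, 519 sold [LIFO — newest first]: 248 @ $12.90 + 254 @ $15.20 + 17 @ $10.35 = $7,235.95
Feb 10, 36 sold [LIFO — newest first]: 36 @ $11.15 = $401.40
Total COGS = $7,235.95 + $401.40 = $7,637.35
Ending inventory: 97 @ $14.45 + 278 @ $10.35 + 47 @ $11.15 = $4,803.00
Check: goods available $12,440.35 = COGS $7,637.35 + ending $4,803.00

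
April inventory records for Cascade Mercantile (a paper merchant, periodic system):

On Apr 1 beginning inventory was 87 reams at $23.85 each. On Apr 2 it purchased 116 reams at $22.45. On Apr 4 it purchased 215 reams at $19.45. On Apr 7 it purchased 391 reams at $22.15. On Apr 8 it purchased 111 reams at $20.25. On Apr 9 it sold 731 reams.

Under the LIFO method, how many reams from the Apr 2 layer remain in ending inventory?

102

Apr 9, 731 sold [LIFO — newest first]: 111 @ $20.25 + 391 @ $22.15 + 215 @ $19.45 + 14 @ $22.45 = $15,404.45
Ending inventory: 87 @ $23.85 + 102 @ $22.45 = $4,364.85
Check: goods available $19,769.30 = COGS $15,404.45 + ending $4,364.85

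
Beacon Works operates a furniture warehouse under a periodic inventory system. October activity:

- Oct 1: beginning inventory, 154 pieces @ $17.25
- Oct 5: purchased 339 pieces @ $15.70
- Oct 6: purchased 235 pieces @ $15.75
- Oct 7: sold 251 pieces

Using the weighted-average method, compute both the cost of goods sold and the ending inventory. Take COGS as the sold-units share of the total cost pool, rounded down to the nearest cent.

COGS = $4,027.05; ending inventory = $7,653.00

Oct 7, sell 251: 251/728 × $11,680.05 → $4,027.05
Ending inventory (cost pool remaining) = $7,653.00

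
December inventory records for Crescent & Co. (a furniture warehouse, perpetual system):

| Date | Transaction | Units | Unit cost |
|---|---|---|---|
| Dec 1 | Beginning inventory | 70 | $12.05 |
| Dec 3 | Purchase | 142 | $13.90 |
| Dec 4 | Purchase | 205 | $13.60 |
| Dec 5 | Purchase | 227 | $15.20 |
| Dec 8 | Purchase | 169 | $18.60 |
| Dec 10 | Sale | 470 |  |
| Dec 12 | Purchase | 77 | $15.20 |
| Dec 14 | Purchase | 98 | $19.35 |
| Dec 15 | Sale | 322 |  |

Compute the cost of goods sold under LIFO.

COGS = $12,670.90

Dec 10, 470 sold [LIFO — newest first]: 169 @ $18.60 + 227 @ $15.20 + 74 @ $13.60 = $7,600.20
Dec 15, 322 sold [LIFO — newest first]: 98 @ $19.35 + 77 @ $15.20 + 131 @ $13.60 + 16 @ $13.90 = $5,070.70
Total COGS = $7,600.20 + $5,070.70 = $12,670.90
Ending inventory: 70 @ $12.05 + 126 @ $13.90 = $2,594.90
Check: goods available $15,265.80 = COGS $12,670.90 + ending $2,594.90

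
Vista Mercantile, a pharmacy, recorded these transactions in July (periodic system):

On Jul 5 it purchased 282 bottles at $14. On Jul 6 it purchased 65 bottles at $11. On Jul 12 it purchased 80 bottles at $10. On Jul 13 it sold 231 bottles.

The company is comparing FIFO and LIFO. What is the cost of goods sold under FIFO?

FIFO COGS: 231 @ $14 = $3,234
LIFO COGS: 80 @ $10 + 65 @ $11 + 86 @ $14 = $2,719

COGS = $3,234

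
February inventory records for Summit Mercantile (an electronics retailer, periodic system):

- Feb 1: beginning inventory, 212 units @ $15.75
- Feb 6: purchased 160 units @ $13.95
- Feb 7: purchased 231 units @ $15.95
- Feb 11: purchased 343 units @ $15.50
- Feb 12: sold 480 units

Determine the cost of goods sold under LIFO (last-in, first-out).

COGS = $7,501.65

Feb 12, 480 sold [LIFO — newest first]: 343 @ $15.50 + 137 @ $15.95 = $7,501.65
Ending inventory: 212 @ $15.75 + 160 @ $13.95 + 94 @ $15.95 = $7,070.30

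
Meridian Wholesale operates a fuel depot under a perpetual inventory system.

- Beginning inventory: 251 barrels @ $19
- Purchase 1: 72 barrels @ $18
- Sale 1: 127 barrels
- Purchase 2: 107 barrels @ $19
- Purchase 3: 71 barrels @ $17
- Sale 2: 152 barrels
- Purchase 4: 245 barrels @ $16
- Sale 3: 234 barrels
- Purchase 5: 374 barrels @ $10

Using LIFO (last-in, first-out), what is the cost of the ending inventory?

Sale 1 (127) [LIFO — newest first]: 72 @ $18 + 55 @ $19 = $2,341
Sale 2 (152) [LIFO — newest first]: 71 @ $17 + 81 @ $19 = $2,746
Sale 3 (234) [LIFO — newest first]: 234 @ $16 = $3,744
Total COGS = $2,341 + $2,746 + $3,744 = $8,831
Ending inventory: 196 @ $19 + 26 @ $19 + 11 @ $16 + 374 @ $10 = $8,134
Check: goods available $16,965 = COGS $8,831 + ending $8,134

Ending inventory = $8,134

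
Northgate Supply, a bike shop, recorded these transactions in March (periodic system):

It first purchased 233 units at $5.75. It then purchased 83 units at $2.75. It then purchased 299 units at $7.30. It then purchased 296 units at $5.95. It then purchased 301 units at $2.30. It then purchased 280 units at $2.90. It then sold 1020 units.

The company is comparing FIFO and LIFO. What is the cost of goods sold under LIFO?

COGS = $4,309.40

FIFO COGS: 233 @ $5.75 + 83 @ $2.75 + 299 @ $7.30 + 296 @ $5.95 + 109 @ $2.30 = $5,762.60
LIFO COGS: 280 @ $2.90 + 301 @ $2.30 + 296 @ $5.95 + 143 @ $7.30 = $4,309.40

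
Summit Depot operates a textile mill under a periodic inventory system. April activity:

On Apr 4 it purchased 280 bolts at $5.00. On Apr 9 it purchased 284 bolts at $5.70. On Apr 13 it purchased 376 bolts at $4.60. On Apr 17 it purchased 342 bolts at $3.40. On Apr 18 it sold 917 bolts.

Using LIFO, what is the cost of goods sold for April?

Apr 18, 917 sold [LIFO — newest first]: 342 @ $3.40 + 376 @ $4.60 + 199 @ $5.70 = $4,026.70
Ending inventory: 280 @ $5.00 + 85 @ $5.70 = $1,884.50
Check: goods available $5,911.20 = COGS $4,026.70 + ending $1,884.50

COGS = $4,026.70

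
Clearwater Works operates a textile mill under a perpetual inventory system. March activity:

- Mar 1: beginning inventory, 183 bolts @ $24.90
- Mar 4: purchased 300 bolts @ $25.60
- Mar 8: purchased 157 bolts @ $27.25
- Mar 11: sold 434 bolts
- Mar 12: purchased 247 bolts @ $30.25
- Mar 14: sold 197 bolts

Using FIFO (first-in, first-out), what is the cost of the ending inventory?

Ending inventory = $7,717.00

Mar 11, 434 sold [FIFO — oldest first]: 183 @ $24.90 + 251 @ $25.60 = $10,982.30
Mar 14, 197 sold [FIFO — oldest first]: 49 @ $25.60 + 148 @ $27.25 = $5,287.40
Total COGS = $10,982.30 + $5,287.40 = $16,269.70
Ending inventory: 9 @ $27.25 + 247 @ $30.25 = $7,717.00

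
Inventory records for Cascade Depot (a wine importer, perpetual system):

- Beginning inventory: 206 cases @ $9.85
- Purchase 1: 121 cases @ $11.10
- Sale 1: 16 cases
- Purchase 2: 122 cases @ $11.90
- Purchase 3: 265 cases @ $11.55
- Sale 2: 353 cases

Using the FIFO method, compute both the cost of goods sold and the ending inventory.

COGS = $3,872.00; ending inventory = $4,012.75

Sale 1 (16) [FIFO — oldest first]: 16 @ $9.85 = $157.60
Sale 2 (353) [FIFO — oldest first]: 190 @ $9.85 + 121 @ $11.10 + 42 @ $11.90 = $3,714.40
Total COGS = $157.60 + $3,714.40 = $3,872.00
Ending inventory: 80 @ $11.90 + 265 @ $11.55 = $4,012.75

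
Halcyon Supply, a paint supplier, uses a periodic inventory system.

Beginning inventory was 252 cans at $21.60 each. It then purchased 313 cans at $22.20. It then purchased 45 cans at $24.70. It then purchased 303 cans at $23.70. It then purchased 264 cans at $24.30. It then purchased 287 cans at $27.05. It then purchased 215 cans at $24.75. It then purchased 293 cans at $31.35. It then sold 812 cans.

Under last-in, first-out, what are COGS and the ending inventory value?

Sale 1 (812) [LIFO — newest first]: 293 @ $31.35 + 215 @ $24.75 + 287 @ $27.05 + 17 @ $24.30 = $22,683.25
Ending inventory: 252 @ $21.60 + 313 @ $22.20 + 45 @ $24.70 + 303 @ $23.70 + 247 @ $24.30 = $26,686.50
Check: goods available $49,369.75 = COGS $22,683.25 + ending $26,686.50

COGS = $22,683.25; ending inventory = $26,686.50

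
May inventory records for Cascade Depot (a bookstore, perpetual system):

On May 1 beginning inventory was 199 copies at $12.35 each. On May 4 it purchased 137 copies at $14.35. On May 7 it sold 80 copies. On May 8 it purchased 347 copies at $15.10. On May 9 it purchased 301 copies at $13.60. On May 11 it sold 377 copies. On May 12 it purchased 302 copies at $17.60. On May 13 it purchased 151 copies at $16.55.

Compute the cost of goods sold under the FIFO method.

COGS = $6,250.70

May 7, 80 sold [FIFO — oldest first]: 80 @ $12.35 = $988.00
May 11, 377 sold [FIFO — oldest first]: 119 @ $12.35 + 137 @ $14.35 + 121 @ $15.10 = $5,262.70
Total COGS = $988.00 + $5,262.70 = $6,250.70
Ending inventory: 226 @ $15.10 + 301 @ $13.60 + 302 @ $17.60 + 151 @ $16.55 = $15,320.45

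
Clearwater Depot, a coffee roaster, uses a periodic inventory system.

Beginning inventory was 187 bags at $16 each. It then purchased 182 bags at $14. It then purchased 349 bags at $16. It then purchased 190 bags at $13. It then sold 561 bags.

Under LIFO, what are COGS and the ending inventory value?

Sale 1 (561) [LIFO — newest first]: 190 @ $13 + 349 @ $16 + 22 @ $14 = $8,362
Ending inventory: 187 @ $16 + 160 @ $14 = $5,232

COGS = $8,362; ending inventory = $5,232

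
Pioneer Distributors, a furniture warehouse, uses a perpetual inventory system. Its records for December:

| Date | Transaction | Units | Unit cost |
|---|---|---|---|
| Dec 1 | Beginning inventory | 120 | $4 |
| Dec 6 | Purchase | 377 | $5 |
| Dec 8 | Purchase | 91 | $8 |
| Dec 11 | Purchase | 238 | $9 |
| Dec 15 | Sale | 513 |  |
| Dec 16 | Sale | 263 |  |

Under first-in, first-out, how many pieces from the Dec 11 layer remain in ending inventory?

Dec 15, 513 sold [FIFO — oldest first]: 120 @ $4 + 377 @ $5 + 16 @ $8 = $2,493
Dec 16, 263 sold [FIFO — oldest first]: 75 @ $8 + 188 @ $9 = $2,292
Total COGS = $2,493 + $2,292 = $4,785
Ending inventory: 50 @ $9 = $450
Check: goods available $5,235 = COGS $4,785 + ending $450

50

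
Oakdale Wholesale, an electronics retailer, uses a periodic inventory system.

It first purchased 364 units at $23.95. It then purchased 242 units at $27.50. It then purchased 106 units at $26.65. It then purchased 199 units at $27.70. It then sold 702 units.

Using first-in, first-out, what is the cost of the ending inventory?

Sale 1 (702) [FIFO — oldest first]: 364 @ $23.95 + 242 @ $27.50 + 96 @ $26.65 = $17,931.20
Ending inventory: 10 @ $26.65 + 199 @ $27.70 = $5,778.80

Ending inventory = $5,778.80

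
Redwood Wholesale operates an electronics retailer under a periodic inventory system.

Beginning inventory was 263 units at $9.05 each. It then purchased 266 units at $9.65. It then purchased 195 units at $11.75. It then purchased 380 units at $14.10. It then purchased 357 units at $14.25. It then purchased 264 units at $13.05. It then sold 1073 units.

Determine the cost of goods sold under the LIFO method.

Sale 1 (1073) [LIFO — newest first]: 264 @ $13.05 + 357 @ $14.25 + 380 @ $14.10 + 72 @ $11.75 = $14,736.45
Ending inventory: 263 @ $9.05 + 266 @ $9.65 + 123 @ $11.75 = $6,392.30
Check: goods available $21,128.75 = COGS $14,736.45 + ending $6,392.30

COGS = $14,736.45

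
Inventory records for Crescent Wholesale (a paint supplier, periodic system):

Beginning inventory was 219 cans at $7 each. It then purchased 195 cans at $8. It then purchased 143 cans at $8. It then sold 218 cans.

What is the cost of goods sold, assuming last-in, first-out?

COGS = $1,744

Sale 1 (218) [LIFO — newest first]: 143 @ $8 + 75 @ $8 = $1,744
Ending inventory: 219 @ $7 + 120 @ $8 = $2,493
Check: goods available $4,237 = COGS $1,744 + ending $2,493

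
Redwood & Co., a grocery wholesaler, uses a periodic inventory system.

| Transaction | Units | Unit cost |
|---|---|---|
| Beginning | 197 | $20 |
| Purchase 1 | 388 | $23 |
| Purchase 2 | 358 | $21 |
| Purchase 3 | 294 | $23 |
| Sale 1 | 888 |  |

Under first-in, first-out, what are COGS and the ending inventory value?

COGS = $19,227; ending inventory = $7,917

Sale 1 (888) [FIFO — oldest first]: 197 @ $20 + 388 @ $23 + 303 @ $21 = $19,227
Ending inventory: 55 @ $21 + 294 @ $23 = $7,917
Check: goods available $27,144 = COGS $19,227 + ending $7,917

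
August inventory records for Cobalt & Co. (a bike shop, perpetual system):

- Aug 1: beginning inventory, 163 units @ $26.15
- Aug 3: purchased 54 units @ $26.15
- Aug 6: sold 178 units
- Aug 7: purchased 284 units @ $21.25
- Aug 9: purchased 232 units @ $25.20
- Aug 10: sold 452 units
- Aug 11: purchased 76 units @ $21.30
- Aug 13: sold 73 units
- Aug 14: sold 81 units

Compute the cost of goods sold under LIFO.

Aug 6, 178 sold [LIFO — newest first]: 54 @ $26.15 + 124 @ $26.15 = $4,654.70
Aug 10, 452 sold [LIFO — newest first]: 232 @ $25.20 + 220 @ $21.25 = $10,521.40
Aug 13, 73 sold [LIFO — newest first]: 73 @ $21.30 = $1,554.90
Aug 14, 81 sold [LIFO — newest first]: 3 @ $21.30 + 64 @ $21.25 + 14 @ $26.15 = $1,790.00
Total COGS = $4,654.70 + $10,521.40 + $1,554.90 + $1,790.00 = $18,521.00
Ending inventory: 25 @ $26.15 = $653.75

COGS = $18,521.00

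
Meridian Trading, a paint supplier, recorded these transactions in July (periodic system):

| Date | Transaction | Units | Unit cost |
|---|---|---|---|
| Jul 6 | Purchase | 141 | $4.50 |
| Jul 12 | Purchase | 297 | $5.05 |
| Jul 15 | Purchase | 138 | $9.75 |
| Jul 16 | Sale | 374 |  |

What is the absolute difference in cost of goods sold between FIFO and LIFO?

FIFO COGS: 141 @ $4.50 + 233 @ $5.05 = $1,811.15
LIFO COGS: 138 @ $9.75 + 236 @ $5.05 = $2,537.30
Difference = |$1,811.15 − $2,537.30| = $726.15

$726.15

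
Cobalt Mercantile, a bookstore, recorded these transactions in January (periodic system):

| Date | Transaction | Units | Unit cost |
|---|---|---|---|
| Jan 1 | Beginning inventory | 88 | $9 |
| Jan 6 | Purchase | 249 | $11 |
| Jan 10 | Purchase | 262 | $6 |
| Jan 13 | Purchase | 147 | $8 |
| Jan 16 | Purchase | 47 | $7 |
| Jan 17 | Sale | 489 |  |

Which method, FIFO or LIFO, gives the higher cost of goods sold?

FIFO

FIFO COGS: 88 @ $9 + 249 @ $11 + 152 @ $6 = $4,443
LIFO COGS: 47 @ $7 + 147 @ $8 + 262 @ $6 + 33 @ $11 = $3,440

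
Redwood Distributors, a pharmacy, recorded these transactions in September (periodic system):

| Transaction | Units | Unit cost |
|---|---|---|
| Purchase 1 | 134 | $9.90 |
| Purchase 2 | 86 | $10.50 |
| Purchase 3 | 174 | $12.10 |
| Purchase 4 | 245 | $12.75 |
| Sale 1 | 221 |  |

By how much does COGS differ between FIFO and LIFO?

$576.05

FIFO COGS: 134 @ $9.90 + 86 @ $10.50 + 1 @ $12.10 = $2,241.70
LIFO COGS: 221 @ $12.75 = $2,817.75
Difference = |$2,241.70 − $2,817.75| = $576.05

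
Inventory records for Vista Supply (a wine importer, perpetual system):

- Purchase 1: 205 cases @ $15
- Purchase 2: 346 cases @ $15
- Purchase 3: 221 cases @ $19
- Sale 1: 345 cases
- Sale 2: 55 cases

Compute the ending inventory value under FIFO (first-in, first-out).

Sale 1 (345) [FIFO — oldest first]: 205 @ $15 + 140 @ $15 = $5,175
Sale 2 (55) [FIFO — oldest first]: 55 @ $15 = $825
Total COGS = $5,175 + $825 = $6,000
Ending inventory: 151 @ $15 + 221 @ $19 = $6,464

Ending inventory = $6,464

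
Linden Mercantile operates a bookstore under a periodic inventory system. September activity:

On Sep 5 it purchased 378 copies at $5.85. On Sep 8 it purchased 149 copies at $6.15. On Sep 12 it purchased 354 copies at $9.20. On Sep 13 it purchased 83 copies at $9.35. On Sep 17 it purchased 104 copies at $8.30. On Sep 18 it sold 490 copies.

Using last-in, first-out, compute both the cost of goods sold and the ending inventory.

Sep 18, 490 sold [LIFO — newest first]: 104 @ $8.30 + 83 @ $9.35 + 303 @ $9.20 = $4,426.85
Ending inventory: 378 @ $5.85 + 149 @ $6.15 + 51 @ $9.20 = $3,596.85

COGS = $4,426.85; ending inventory = $3,596.85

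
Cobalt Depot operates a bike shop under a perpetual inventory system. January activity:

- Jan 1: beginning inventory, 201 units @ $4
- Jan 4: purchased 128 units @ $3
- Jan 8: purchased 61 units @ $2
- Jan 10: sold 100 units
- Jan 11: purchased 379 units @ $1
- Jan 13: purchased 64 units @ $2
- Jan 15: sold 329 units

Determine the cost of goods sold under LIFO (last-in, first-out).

COGS = $632

Jan 10, 100 sold [LIFO — newest first]: 61 @ $2 + 39 @ $3 = $239
Jan 15, 329 sold [LIFO — newest first]: 64 @ $2 + 265 @ $1 = $393
Total COGS = $239 + $393 = $632
Ending inventory: 201 @ $4 + 89 @ $3 + 114 @ $1 = $1,185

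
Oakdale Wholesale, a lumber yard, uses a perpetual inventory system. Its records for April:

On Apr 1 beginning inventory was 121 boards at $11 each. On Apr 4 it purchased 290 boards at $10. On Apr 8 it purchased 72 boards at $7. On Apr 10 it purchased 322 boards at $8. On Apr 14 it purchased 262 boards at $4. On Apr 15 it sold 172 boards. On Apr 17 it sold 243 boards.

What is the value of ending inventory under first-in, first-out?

Apr 15, 172 sold [FIFO — oldest first]: 121 @ $11 + 51 @ $10 = $1,841
Apr 17, 243 sold [FIFO — oldest first]: 239 @ $10 + 4 @ $7 = $2,418
Total COGS = $1,841 + $2,418 = $4,259
Ending inventory: 68 @ $7 + 322 @ $8 + 262 @ $4 = $4,100
Check: goods available $8,359 = COGS $4,259 + ending $4,100

Ending inventory = $4,100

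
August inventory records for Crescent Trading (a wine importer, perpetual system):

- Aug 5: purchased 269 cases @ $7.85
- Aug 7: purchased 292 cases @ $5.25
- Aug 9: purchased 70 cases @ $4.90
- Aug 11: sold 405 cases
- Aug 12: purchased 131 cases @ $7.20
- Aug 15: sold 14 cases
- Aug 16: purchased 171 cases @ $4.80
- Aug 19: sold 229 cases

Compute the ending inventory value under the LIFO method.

Aug 11, 405 sold [LIFO — newest first]: 70 @ $4.90 + 292 @ $5.25 + 43 @ $7.85 = $2,213.55
Aug 15, 14 sold [LIFO — newest first]: 14 @ $7.20 = $100.80
Aug 19, 229 sold [LIFO — newest first]: 171 @ $4.80 + 58 @ $7.20 = $1,238.40
Total COGS = $2,213.55 + $100.80 + $1,238.40 = $3,552.75
Ending inventory: 226 @ $7.85 + 59 @ $7.20 = $2,198.90

Ending inventory = $2,198.90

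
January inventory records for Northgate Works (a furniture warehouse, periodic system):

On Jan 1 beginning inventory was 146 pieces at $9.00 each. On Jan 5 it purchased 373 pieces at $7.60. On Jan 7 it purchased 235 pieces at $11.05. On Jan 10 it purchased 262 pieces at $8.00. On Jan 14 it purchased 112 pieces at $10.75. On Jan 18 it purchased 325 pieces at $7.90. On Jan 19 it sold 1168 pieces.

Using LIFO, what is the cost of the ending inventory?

Ending inventory = $2,370.40

Jan 19, 1168 sold [LIFO — newest first]: 325 @ $7.90 + 112 @ $10.75 + 262 @ $8.00 + 235 @ $11.05 + 234 @ $7.60 = $10,242.65
Ending inventory: 146 @ $9.00 + 139 @ $7.60 = $2,370.40
Check: goods available $12,613.05 = COGS $10,242.65 + ending $2,370.40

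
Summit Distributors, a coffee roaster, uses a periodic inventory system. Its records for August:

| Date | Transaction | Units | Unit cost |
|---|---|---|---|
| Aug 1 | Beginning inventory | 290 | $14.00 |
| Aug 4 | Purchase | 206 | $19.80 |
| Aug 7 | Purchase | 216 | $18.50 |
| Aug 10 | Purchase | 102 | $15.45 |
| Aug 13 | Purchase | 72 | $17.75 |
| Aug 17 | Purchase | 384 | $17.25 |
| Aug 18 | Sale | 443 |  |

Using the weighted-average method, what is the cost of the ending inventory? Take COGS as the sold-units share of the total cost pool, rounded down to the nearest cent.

Ending inventory = $14,073.79

Aug 18, sell 443: 443/1270 × $21,612.70 → $7,538.91
Ending inventory (cost pool remaining) = $14,073.79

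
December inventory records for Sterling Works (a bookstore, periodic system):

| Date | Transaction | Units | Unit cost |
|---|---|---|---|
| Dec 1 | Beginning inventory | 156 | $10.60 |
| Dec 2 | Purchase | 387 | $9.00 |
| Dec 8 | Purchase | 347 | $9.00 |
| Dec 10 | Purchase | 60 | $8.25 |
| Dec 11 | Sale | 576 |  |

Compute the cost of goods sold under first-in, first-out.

Dec 11, 576 sold [FIFO — oldest first]: 156 @ $10.60 + 387 @ $9.00 + 33 @ $9.00 = $5,433.60
Ending inventory: 314 @ $9.00 + 60 @ $8.25 = $3,321.00

COGS = $5,433.60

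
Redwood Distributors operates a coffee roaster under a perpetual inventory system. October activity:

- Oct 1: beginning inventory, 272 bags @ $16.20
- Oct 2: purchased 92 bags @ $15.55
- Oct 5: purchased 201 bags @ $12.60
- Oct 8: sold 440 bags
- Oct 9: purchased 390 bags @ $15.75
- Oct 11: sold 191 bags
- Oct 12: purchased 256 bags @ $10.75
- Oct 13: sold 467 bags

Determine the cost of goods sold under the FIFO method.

COGS = $16,049.35

Oct 8, 440 sold [FIFO — oldest first]: 272 @ $16.20 + 92 @ $15.55 + 76 @ $12.60 = $6,794.60
Oct 11, 191 sold [FIFO — oldest first]: 125 @ $12.60 + 66 @ $15.75 = $2,614.50
Oct 13, 467 sold [FIFO — oldest first]: 324 @ $15.75 + 143 @ $10.75 = $6,640.25
Total COGS = $6,794.60 + $2,614.50 + $6,640.25 = $16,049.35
Ending inventory: 113 @ $10.75 = $1,214.75
Check: goods available $17,264.10 = COGS $16,049.35 + ending $1,214.75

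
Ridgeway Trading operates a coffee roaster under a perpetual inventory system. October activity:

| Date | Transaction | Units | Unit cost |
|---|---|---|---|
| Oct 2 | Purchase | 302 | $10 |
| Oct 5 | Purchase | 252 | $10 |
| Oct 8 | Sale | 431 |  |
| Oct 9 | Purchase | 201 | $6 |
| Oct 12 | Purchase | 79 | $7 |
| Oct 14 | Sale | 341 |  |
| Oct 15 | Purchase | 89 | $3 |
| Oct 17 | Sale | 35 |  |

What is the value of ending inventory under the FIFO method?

Ending inventory = $456

Oct 8, 431 sold [FIFO — oldest first]: 302 @ $10 + 129 @ $10 = $4,310
Oct 14, 341 sold [FIFO — oldest first]: 123 @ $10 + 201 @ $6 + 17 @ $7 = $2,555
Oct 17, 35 sold [FIFO — oldest first]: 35 @ $7 = $245
Total COGS = $4,310 + $2,555 + $245 = $7,110
Ending inventory: 27 @ $7 + 89 @ $3 = $456
Check: goods available $7,566 = COGS $7,110 + ending $456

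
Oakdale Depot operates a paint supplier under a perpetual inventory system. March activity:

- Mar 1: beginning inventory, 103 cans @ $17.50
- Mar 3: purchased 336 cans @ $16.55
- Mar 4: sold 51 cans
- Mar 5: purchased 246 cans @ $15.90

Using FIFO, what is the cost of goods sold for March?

COGS = $892.50

Mar 4, 51 sold [FIFO — oldest first]: 51 @ $17.50 = $892.50
Ending inventory: 52 @ $17.50 + 336 @ $16.55 + 246 @ $15.90 = $10,382.20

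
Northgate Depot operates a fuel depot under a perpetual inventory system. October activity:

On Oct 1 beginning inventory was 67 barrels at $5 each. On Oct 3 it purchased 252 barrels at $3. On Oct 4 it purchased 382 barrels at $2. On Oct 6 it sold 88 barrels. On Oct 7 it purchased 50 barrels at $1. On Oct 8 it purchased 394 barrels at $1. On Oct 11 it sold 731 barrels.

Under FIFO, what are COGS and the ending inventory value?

Oct 6, 88 sold [FIFO — oldest first]: 67 @ $5 + 21 @ $3 = $398
Oct 11, 731 sold [FIFO — oldest first]: 231 @ $3 + 382 @ $2 + 50 @ $1 + 68 @ $1 = $1,575
Total COGS = $398 + $1,575 = $1,973
Ending inventory: 326 @ $1 = $326

COGS = $1,973; ending inventory = $326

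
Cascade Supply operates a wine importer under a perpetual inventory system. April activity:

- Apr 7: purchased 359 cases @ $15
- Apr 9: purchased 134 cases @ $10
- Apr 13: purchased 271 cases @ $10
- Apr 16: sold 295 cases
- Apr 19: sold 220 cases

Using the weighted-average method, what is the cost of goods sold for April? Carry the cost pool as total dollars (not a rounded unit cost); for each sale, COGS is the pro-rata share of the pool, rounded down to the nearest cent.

COGS = $6,359.97

After Apr 7: 359 on hand, pool $5,385.00 (≈ $15.0000 each)
After Apr 9: 493 on hand, pool $6,725.00 (≈ $13.6410 each)
After Apr 13: 764 on hand, pool $9,435.00 (≈ $12.3495 each)
Apr 16, sell 295: 295/764 × $9,435.00 → $3,643.09
Apr 19, sell 220: 220/469 × $5,791.91 → $2,716.88
Total COGS = $3,643.09 + $2,716.88 = $6,359.97
Ending inventory (cost pool remaining) = $3,075.03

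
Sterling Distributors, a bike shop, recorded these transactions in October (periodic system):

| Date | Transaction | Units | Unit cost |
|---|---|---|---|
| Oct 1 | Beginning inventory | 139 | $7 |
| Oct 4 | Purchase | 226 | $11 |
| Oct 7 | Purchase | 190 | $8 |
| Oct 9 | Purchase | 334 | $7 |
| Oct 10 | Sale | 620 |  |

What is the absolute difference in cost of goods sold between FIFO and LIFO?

$520

FIFO COGS: 139 @ $7 + 226 @ $11 + 190 @ $8 + 65 @ $7 = $5,434
LIFO COGS: 334 @ $7 + 190 @ $8 + 96 @ $11 = $4,914
Difference = |$5,434 − $4,914| = $520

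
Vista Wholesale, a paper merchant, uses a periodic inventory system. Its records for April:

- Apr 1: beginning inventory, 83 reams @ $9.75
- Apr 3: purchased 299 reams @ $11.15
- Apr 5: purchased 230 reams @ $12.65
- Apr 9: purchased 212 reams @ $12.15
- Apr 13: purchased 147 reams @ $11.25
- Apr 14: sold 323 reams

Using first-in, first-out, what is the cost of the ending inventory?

Apr 14, 323 sold [FIFO — oldest first]: 83 @ $9.75 + 240 @ $11.15 = $3,485.25
Ending inventory: 59 @ $11.15 + 230 @ $12.65 + 212 @ $12.15 + 147 @ $11.25 = $7,796.90

Ending inventory = $7,796.90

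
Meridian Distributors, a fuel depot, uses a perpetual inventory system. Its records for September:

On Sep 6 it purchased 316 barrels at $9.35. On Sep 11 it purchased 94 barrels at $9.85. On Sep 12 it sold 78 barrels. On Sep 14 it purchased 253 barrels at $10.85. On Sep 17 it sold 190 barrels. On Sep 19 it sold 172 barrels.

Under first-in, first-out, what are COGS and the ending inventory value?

Sep 12, 78 sold [FIFO — oldest first]: 78 @ $9.35 = $729.30
Sep 17, 190 sold [FIFO — oldest first]: 190 @ $9.35 = $1,776.50
Sep 19, 172 sold [FIFO — oldest first]: 48 @ $9.35 + 94 @ $9.85 + 30 @ $10.85 = $1,700.20
Total COGS = $729.30 + $1,776.50 + $1,700.20 = $4,206.00
Ending inventory: 223 @ $10.85 = $2,419.55

COGS = $4,206.00; ending inventory = $2,419.55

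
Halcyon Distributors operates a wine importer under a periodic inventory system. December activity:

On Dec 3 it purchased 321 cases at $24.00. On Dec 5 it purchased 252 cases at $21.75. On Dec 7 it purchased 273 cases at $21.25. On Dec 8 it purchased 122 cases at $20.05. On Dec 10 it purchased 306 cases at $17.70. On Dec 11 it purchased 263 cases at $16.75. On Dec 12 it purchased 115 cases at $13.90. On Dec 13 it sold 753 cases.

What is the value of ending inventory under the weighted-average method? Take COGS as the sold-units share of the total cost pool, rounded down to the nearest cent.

Dec 13, sell 753: 753/1652 × $32,852.30 → $14,974.44
Ending inventory (cost pool remaining) = $17,877.86

Ending inventory = $17,877.86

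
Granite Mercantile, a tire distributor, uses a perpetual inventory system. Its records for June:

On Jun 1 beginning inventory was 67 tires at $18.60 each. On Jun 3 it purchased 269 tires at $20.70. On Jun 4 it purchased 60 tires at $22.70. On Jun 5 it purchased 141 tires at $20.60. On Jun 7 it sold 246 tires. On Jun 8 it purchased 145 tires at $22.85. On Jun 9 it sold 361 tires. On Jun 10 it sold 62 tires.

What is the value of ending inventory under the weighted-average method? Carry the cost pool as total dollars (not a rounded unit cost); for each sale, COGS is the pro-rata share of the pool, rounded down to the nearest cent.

Ending inventory = $277.84

After Jun 1: 67 on hand, pool $1,246.20 (≈ $18.6000 each)
After Jun 3: 336 on hand, pool $6,814.50 (≈ $20.2812 each)
After Jun 4: 396 on hand, pool $8,176.50 (≈ $20.6477 each)
After Jun 5: 537 on hand, pool $11,081.10 (≈ $20.6352 each)
Jun 7, sell 246: 246/537 × $11,081.10 → $5,076.25
After Jun 8: 436 on hand, pool $9,318.10 (≈ $21.3718 each)
Jun 9, sell 361: 361/436 × $9,318.10 → $7,715.21
Jun 10, sell 62: 62/75 × $1,602.89 → $1,325.05
Total COGS = $5,076.25 + $7,715.21 + $1,325.05 = $14,116.51
Ending inventory (cost pool remaining) = $277.84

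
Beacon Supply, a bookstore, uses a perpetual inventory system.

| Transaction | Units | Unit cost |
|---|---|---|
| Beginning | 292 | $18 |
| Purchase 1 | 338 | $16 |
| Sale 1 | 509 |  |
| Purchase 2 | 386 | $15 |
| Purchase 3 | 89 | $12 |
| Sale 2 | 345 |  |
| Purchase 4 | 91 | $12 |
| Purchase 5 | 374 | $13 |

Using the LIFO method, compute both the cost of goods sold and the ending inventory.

Sale 1 (509) [LIFO — newest first]: 338 @ $16 + 171 @ $18 = $8,486
Sale 2 (345) [LIFO — newest first]: 89 @ $12 + 256 @ $15 = $4,908
Total COGS = $8,486 + $4,908 = $13,394
Ending inventory: 121 @ $18 + 130 @ $15 + 91 @ $12 + 374 @ $13 = $10,082
Check: goods available $23,476 = COGS $13,394 + ending $10,082

COGS = $13,394; ending inventory = $10,082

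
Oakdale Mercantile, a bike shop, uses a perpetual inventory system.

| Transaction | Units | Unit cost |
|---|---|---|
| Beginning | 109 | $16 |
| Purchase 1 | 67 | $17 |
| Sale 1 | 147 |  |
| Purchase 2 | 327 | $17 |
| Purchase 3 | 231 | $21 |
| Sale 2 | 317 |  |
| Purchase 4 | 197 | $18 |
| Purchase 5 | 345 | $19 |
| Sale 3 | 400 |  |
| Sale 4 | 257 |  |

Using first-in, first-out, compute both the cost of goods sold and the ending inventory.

COGS = $20,449; ending inventory = $2,945

Sale 1 (147) [FIFO — oldest first]: 109 @ $16 + 38 @ $17 = $2,390
Sale 2 (317) [FIFO — oldest first]: 29 @ $17 + 288 @ $17 = $5,389
Sale 3 (400) [FIFO — oldest first]: 39 @ $17 + 231 @ $21 + 130 @ $18 = $7,854
Sale 4 (257) [FIFO — oldest first]: 67 @ $18 + 190 @ $19 = $4,816
Total COGS = $2,390 + $5,389 + $7,854 + $4,816 = $20,449
Ending inventory: 155 @ $19 = $2,945
Check: goods available $23,394 = COGS $20,449 + ending $2,945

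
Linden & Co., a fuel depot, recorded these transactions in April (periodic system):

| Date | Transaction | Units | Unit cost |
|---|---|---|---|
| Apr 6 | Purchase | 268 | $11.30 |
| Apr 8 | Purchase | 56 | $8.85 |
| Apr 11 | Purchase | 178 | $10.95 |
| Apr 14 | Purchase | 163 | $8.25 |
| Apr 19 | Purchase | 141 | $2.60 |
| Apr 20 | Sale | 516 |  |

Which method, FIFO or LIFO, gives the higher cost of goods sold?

FIFO COGS: 268 @ $11.30 + 56 @ $8.85 + 178 @ $10.95 + 14 @ $8.25 = $5,588.60
LIFO COGS: 141 @ $2.60 + 163 @ $8.25 + 178 @ $10.95 + 34 @ $8.85 = $3,961.35

FIFO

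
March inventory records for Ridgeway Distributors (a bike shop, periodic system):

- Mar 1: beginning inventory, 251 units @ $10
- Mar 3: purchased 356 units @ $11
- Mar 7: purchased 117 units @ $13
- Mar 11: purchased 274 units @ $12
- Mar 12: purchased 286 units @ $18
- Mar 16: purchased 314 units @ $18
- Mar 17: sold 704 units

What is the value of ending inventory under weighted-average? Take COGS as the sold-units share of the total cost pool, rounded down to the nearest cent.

Ending inventory = $12,327.47

Mar 17, sell 704: 704/1598 × $22,035.00 → $9,707.53
Ending inventory (cost pool remaining) = $12,327.47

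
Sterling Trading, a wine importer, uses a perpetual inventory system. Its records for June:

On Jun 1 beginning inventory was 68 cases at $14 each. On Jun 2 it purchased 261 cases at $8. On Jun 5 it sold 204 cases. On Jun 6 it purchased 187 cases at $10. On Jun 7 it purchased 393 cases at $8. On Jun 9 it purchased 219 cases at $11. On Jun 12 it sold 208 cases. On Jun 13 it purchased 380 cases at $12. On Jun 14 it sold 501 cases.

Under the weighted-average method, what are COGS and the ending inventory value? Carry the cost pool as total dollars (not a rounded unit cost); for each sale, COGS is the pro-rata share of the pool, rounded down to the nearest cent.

COGS = $8,938.88; ending inventory = $6,084.12

After Jun 1: 68 on hand, pool $952.00 (≈ $14.0000 each)
After Jun 2: 329 on hand, pool $3,040.00 (≈ $9.2401 each)
Jun 5, sell 204: 204/329 × $3,040.00 → $1,884.98
After Jun 6: 312 on hand, pool $3,025.02 (≈ $9.6956 each)
After Jun 7: 705 on hand, pool $6,169.02 (≈ $8.7504 each)
After Jun 9: 924 on hand, pool $8,578.02 (≈ $9.2836 each)
Jun 12, sell 208: 208/924 × $8,578.02 → $1,930.98
After Jun 13: 1096 on hand, pool $11,207.04 (≈ $10.2254 each)
Jun 14, sell 501: 501/1096 × $11,207.04 → $5,122.92
Total COGS = $1,884.98 + $1,930.98 + $5,122.92 = $8,938.88
Ending inventory (cost pool remaining) = $6,084.12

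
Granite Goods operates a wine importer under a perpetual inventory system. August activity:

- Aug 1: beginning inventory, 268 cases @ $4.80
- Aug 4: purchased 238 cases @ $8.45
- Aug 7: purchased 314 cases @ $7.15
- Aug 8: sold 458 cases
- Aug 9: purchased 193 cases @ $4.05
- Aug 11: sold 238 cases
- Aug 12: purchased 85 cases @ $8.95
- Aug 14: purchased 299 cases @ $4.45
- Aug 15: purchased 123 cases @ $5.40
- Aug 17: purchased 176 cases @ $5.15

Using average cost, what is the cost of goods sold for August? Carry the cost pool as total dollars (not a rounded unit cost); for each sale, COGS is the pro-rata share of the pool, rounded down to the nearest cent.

After Aug 1: 268 on hand, pool $1,286.40 (≈ $4.8000 each)
After Aug 4: 506 on hand, pool $3,297.50 (≈ $6.5168 each)
After Aug 7: 820 on hand, pool $5,542.60 (≈ $6.7593 each)
Aug 8, sell 458: 458/820 × $5,542.60 → $3,095.74
After Aug 9: 555 on hand, pool $3,228.51 (≈ $5.8171 each)
Aug 11, sell 238: 238/555 × $3,228.51 → $1,384.47
After Aug 12: 402 on hand, pool $2,604.79 (≈ $6.4796 each)
After Aug 14: 701 on hand, pool $3,935.34 (≈ $5.6139 each)
After Aug 15: 824 on hand, pool $4,599.54 (≈ $5.5820 each)
After Aug 17: 1000 on hand, pool $5,505.94 (≈ $5.5059 each)
Total COGS = $3,095.74 + $1,384.47 = $4,480.21
Ending inventory (cost pool remaining) = $5,505.94
Check: goods available $9,986.15 = COGS $4,480.21 + ending $5,505.94

COGS = $4,480.21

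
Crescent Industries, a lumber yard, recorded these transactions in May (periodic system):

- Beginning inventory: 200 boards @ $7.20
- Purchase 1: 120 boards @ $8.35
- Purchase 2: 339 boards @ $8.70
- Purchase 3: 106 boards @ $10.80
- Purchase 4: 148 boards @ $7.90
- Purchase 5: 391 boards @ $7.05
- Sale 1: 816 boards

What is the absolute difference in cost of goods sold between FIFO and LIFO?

FIFO COGS: 200 @ $7.20 + 120 @ $8.35 + 339 @ $8.70 + 106 @ $10.80 + 51 @ $7.90 = $6,939.00
LIFO COGS: 391 @ $7.05 + 148 @ $7.90 + 106 @ $10.80 + 171 @ $8.70 = $6,558.25
Difference = |$6,939.00 − $6,558.25| = $380.75

$380.75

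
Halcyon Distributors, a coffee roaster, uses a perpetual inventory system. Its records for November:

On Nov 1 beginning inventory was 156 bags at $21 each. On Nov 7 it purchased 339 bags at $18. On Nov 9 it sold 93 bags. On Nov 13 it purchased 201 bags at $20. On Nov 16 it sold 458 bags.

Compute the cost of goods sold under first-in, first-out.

Nov 9, 93 sold [FIFO — oldest first]: 93 @ $21 = $1,953
Nov 16, 458 sold [FIFO — oldest first]: 63 @ $21 + 339 @ $18 + 56 @ $20 = $8,545
Total COGS = $1,953 + $8,545 = $10,498
Ending inventory: 145 @ $20 = $2,900

COGS = $10,498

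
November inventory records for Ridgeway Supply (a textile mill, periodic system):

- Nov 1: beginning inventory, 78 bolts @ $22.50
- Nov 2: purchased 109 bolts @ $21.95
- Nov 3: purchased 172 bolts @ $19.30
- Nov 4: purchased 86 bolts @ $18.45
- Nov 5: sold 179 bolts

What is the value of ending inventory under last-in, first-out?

Ending inventory = $5,672.25

Nov 5, 179 sold [LIFO — newest first]: 86 @ $18.45 + 93 @ $19.30 = $3,381.60
Ending inventory: 78 @ $22.50 + 109 @ $21.95 + 79 @ $19.30 = $5,672.25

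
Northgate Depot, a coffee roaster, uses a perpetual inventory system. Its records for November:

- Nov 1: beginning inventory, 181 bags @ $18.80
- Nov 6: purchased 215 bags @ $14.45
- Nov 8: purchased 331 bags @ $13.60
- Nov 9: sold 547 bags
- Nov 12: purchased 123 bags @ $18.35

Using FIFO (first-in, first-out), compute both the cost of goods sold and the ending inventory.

COGS = $8,563.15; ending inventory = $4,705.05

Nov 9, 547 sold [FIFO — oldest first]: 181 @ $18.80 + 215 @ $14.45 + 151 @ $13.60 = $8,563.15
Ending inventory: 180 @ $13.60 + 123 @ $18.35 = $4,705.05
Check: goods available $13,268.20 = COGS $8,563.15 + ending $4,705.05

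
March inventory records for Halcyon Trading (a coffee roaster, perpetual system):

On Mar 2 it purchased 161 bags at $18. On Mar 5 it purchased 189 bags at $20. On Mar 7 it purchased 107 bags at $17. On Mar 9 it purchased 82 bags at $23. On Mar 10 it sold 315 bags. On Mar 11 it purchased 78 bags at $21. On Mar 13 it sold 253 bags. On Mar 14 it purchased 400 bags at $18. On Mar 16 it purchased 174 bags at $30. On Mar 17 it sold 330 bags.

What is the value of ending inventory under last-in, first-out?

Mar 10, 315 sold [LIFO — newest first]: 82 @ $23 + 107 @ $17 + 126 @ $20 = $6,225
Mar 13, 253 sold [LIFO — newest first]: 78 @ $21 + 63 @ $20 + 112 @ $18 = $4,914
Mar 17, 330 sold [LIFO — newest first]: 174 @ $30 + 156 @ $18 = $8,028
Total COGS = $6,225 + $4,914 + $8,028 = $19,167
Ending inventory: 49 @ $18 + 244 @ $18 = $5,274
Check: goods available $24,441 = COGS $19,167 + ending $5,274

Ending inventory = $5,274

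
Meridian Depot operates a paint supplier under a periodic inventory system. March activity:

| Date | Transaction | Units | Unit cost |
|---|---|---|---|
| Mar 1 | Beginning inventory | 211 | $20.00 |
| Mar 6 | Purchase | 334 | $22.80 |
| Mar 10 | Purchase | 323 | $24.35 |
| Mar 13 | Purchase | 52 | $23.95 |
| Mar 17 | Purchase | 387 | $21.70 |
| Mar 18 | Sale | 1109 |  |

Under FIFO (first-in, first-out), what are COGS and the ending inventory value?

Mar 18, 1109 sold [FIFO — oldest first]: 211 @ $20.00 + 334 @ $22.80 + 323 @ $24.35 + 52 @ $23.95 + 189 @ $21.70 = $25,046.95
Ending inventory: 198 @ $21.70 = $4,296.60
Check: goods available $29,343.55 = COGS $25,046.95 + ending $4,296.60

COGS = $25,046.95; ending inventory = $4,296.60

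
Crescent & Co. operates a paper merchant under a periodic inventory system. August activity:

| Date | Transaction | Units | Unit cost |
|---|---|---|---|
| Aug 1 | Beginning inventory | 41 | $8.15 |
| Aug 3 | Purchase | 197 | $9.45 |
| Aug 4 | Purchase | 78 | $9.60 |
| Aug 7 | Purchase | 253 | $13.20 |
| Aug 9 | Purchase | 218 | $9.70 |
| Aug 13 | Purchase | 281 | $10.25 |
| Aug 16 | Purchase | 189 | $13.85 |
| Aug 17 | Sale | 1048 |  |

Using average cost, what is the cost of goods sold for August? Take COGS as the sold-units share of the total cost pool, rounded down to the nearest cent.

COGS = $11,586.11

Aug 17, sell 1048: 1048/1257 × $13,896.70 → $11,586.11
Ending inventory (cost pool remaining) = $2,310.59
Check: goods available $13,896.70 = COGS $11,586.11 + ending $2,310.59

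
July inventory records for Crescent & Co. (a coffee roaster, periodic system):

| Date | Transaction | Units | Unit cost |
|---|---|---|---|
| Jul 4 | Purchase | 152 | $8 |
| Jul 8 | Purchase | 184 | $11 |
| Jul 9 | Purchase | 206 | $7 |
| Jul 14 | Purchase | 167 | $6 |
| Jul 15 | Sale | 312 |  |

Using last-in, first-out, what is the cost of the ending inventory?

Ending inventory = $3,667

Jul 15, 312 sold [LIFO — newest first]: 167 @ $6 + 145 @ $7 = $2,017
Ending inventory: 152 @ $8 + 184 @ $11 + 61 @ $7 = $3,667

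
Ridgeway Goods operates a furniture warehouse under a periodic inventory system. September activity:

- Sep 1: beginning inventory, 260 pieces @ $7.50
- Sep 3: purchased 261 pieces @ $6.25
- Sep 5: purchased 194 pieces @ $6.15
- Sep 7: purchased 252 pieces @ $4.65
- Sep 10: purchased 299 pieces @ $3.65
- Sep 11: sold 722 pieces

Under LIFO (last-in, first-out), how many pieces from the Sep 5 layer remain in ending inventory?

Sep 11, 722 sold [LIFO — newest first]: 299 @ $3.65 + 252 @ $4.65 + 171 @ $6.15 = $3,314.80
Ending inventory: 260 @ $7.50 + 261 @ $6.25 + 23 @ $6.15 = $3,722.70

23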